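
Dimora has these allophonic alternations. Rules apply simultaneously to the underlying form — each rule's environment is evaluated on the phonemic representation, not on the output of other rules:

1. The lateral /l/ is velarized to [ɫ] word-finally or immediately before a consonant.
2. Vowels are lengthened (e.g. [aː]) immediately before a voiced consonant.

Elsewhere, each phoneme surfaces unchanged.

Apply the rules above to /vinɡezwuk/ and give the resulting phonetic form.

/v/ — not in any rule's target class → [v].
/i/ meets the environment for rule 2 (before a voiced consonant) → [iː].
/n/ (between /i/ and /ɡ/): no rule targets it → [n].
/ɡ/ (between /n/ and /e/) is unaffected → [ɡ].
Rule 2 applies to /e/ (between /ɡ/ and /z/: before a voiced consonant) → [eː].
/z/ — not in any rule's target class → [z].
/w/ (between /z/ and /u/) is unaffected → [w].
/u/ (between /w/ and /k/) fails the environment for rule 2, so it stays [u].
/k/ (word-final): no rule targets it → [k].

[viːnɡeːzwuk]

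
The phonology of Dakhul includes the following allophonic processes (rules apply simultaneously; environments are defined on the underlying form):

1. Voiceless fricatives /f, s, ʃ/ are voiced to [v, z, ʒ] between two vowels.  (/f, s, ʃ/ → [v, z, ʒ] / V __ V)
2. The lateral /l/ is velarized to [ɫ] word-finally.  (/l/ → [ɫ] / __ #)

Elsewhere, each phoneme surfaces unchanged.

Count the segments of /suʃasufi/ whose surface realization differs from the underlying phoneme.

3

Segments that undergo a rule: /ʃ/ → [ʒ] (rule 1); /s/ → [z] (rule 1); /f/ → [v] (rule 1).
All other segments surface unchanged.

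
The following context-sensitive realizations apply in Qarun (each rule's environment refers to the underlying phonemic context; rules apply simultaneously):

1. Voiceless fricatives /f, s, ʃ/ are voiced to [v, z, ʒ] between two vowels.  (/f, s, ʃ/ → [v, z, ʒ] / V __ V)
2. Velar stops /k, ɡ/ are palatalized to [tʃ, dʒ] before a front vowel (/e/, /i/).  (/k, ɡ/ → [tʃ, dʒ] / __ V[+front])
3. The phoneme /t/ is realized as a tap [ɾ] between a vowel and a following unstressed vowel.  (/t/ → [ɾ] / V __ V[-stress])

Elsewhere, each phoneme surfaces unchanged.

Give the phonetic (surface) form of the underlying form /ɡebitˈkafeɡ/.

[dʒebitˈkaveɡ]

Rule 2 applies to /ɡ/ (word-initial: before a front vowel) → [dʒ].
/e/ — not in any rule's target class → [e].
/b/ (between /e/ and /i/) is unaffected → [b].
/i/ (between /b/ and /t/): no rule targets it → [i].
/t/ — between /i/ and /k/; rule 3 does not apply here → [t].
/k/ — between /t/ and /a/; rule 2 does not apply here → [k].
/a/ — not in any rule's target class → [a].
/f/ (between /a/ and /e/) occurs between two vowels → [v] by rule 1.
/e/ — not in any rule's target class → [e].
/ɡ/ — word-final; rule 2 does not apply here → [ɡ].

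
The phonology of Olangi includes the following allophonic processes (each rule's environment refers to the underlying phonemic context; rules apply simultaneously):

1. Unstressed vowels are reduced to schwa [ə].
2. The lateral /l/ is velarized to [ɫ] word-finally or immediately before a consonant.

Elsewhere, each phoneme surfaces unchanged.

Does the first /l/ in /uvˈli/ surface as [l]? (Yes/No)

/l/ (between /v/ and /i/) fails the environment for rule 2, so it stays [l].
The actual realization is [l], which matches [l].

Yes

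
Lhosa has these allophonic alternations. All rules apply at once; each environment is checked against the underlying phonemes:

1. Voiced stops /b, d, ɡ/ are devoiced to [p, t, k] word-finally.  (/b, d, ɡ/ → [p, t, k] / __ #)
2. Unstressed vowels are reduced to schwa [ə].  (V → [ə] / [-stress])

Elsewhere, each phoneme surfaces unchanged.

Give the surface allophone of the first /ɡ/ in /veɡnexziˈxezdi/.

[ɡ]

/ɡ/ (between /e/ and /n/) is in the target of rule 1 but the environment (word-finally) is not met → [ɡ].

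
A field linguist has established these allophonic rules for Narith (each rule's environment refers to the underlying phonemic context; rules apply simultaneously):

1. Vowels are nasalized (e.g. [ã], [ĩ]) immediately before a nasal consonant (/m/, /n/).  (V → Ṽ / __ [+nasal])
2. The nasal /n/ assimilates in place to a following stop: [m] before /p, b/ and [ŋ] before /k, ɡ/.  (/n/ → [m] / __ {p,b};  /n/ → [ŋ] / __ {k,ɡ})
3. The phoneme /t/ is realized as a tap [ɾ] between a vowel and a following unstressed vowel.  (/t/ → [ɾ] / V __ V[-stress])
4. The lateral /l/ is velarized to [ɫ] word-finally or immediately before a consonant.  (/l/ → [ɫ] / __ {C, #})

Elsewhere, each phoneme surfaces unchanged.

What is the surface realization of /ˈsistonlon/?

/s/ (word-initial): no rule targets it → [s].
/i/ (between /s/ and /s/): rule 1 targets it, but not before a nasal consonant → unchanged [i].
/s/ stays [s].
/t/ (between /s/ and /o/) is in the target of rule 3 but the environment (between a vowel and a following unstressed vowel) is not met → [t].
/o/ meets the environment for rule 1 (before a nasal consonant) → [õ].
/n/ (between /o/ and /l/) is in the target of rule 2 but the environment (before a labial or velar stop) is not met → [n].
/l/ (between /n/ and /o/) is in the target of rule 4 but the environment (word-finally or immediately before a consonant) is not met → [l].
/o/ (between /l/ and /n/) occurs before a nasal consonant → [õ] by rule 1.
/n/ (word-final) is in the target of rule 2 but the environment (before a labial or velar stop) is not met → [n].

[ˈsistõnlõn]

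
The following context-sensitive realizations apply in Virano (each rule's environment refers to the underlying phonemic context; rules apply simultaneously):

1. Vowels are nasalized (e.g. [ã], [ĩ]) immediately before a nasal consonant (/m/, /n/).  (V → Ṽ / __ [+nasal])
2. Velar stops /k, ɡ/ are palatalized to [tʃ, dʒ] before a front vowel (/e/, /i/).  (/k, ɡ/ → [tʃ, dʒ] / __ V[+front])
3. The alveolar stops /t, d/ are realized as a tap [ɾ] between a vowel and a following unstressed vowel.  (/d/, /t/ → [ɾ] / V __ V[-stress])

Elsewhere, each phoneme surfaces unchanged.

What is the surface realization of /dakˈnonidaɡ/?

[dakˈnõniɾaɡ]

/d/ (word-initial): rule 3 targets it, but not between a vowel and a following unstressed vowel → unchanged [d].
/a/ (between /d/ and /k/) is in the target of rule 1 but the environment (before a nasal consonant) is not met → [a].
/k/ — between /a/ and /n/; rule 2 does not apply here → [k].
/n/ — not in any rule's target class → [n].
/o/ (between /n/ and /n/) occurs before a nasal consonant → [õ] by rule 1.
/n/ (between /o/ and /i/) is unaffected → [n].
/i/ (between /n/ and /d/) is in the target of rule 1 but the environment (before a nasal consonant) is not met → [i].
/d/ (between /i/ and /a/): between a vowel and a following unstressed vowel, so rule 3 applies → [ɾ].
/a/ — between /d/ and /ɡ/; rule 1 does not apply here → [a].
/ɡ/ (word-final) is in the target of rule 2 but the environment (before a front vowel) is not met → [ɡ].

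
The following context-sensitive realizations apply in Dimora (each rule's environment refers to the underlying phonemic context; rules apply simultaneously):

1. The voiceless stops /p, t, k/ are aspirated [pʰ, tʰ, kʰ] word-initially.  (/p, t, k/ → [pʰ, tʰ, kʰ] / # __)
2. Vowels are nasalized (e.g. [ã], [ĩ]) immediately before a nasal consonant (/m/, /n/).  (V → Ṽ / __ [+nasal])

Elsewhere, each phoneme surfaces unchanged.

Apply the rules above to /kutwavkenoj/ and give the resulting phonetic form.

/k/ meets the environment for rule 1 (word-initially) → [kʰ].
/u/ (between /k/ and /t/) is in the target of rule 2 but the environment (before a nasal consonant) is not met → [u].
/t/ (between /u/ and /w/) is in the target of rule 1 but the environment (word-initially) is not met → [t].
/w/ — not in any rule's target class → [w].
/a/ (between /w/ and /v/): rule 2 targets it, but not before a nasal consonant → unchanged [a].
/v/ — not in any rule's target class → [v].
/k/ — between /v/ and /e/; rule 1 does not apply here → [k].
Rule 2 applies to /e/ (between /k/ and /n/: before a nasal consonant) → [ẽ].
/n/ (between /e/ and /o/): no rule targets it → [n].
/o/ (between /n/ and /j/): rule 2 targets it, but not before a nasal consonant → unchanged [o].
/j/ (word-final) is unaffected → [j].

[kʰutwavkẽnoj]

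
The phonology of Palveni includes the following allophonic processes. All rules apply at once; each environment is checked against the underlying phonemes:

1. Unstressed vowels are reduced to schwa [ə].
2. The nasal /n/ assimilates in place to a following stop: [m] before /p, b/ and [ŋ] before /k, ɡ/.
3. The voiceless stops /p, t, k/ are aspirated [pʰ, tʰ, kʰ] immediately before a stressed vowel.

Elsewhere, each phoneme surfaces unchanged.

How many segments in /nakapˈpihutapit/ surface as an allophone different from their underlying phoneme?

Segments that undergo a rule: /a/ → [ə] (rule 1); /a/ → [ə] (rule 1); /p/ → [pʰ] (rule 3); /u/ → [ə] (rule 1); /a/ → [ə] (rule 1); /i/ → [ə] (rule 1).
All other segments surface unchanged.

6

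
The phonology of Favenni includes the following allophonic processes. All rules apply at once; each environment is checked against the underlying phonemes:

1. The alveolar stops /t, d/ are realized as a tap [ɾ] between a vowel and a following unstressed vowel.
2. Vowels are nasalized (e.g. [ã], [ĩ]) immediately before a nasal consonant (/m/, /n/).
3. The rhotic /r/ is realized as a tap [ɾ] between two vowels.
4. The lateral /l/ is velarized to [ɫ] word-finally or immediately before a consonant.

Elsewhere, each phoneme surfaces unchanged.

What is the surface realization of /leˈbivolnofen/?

[leˈbivoɫnofẽn]

/l/ (word-initial) is in the target of rule 4 but the environment (word-finally or immediately before a consonant) is not met → [l].
/e/ (between /l/ and /b/) is in the target of rule 2 but the environment (before a nasal consonant) is not met → [e].
/b/ (between /e/ and /i/) is unaffected → [b].
/i/ — between /b/ and /v/; rule 2 does not apply here → [i].
/v/ stays [v].
/o/ (between /v/ and /l/): rule 2 targets it, but not before a nasal consonant → unchanged [o].
/l/ — between /o/ and /n/, word-finally or immediately before a consonant — surfaces as [ɫ] (rule 4).
/n/ — not in any rule's target class → [n].
/o/ — between /n/ and /f/; rule 2 does not apply here → [o].
/f/ stays [f].
/e/ (between /f/ and /n/) occurs before a nasal consonant → [ẽ] by rule 2.
/n/ (word-final) is unaffected → [n].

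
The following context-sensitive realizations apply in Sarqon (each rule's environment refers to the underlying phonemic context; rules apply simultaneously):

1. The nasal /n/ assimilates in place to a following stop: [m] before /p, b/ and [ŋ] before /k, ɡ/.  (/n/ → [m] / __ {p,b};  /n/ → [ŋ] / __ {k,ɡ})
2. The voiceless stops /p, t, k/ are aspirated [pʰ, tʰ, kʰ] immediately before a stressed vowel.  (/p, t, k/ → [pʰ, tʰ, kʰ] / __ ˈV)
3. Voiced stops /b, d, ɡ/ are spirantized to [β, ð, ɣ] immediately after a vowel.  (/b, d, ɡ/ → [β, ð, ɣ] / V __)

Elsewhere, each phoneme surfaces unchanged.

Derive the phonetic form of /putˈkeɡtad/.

[putˈkʰeɣtað]

/p/ (word-initial): rule 2 targets it, but not immediately before a stressed vowel → unchanged [p].
/u/ stays [u].
/t/ (between /u/ and /k/) is in the target of rule 2 but the environment (immediately before a stressed vowel) is not met → [t].
/k/ (between /t/ and /e/) occurs immediately before a stressed vowel → [kʰ] by rule 2.
/e/ (between /k/ and /ɡ/) is unaffected → [e].
Rule 3 applies to /ɡ/ (between /e/ and /t/: immediately after a vowel) → [ɣ].
/t/ — between /ɡ/ and /a/; rule 2 does not apply here → [t].
/a/ (between /t/ and /d/): no rule targets it → [a].
/d/ (word-final): immediately after a vowel, so rule 3 applies → [ð].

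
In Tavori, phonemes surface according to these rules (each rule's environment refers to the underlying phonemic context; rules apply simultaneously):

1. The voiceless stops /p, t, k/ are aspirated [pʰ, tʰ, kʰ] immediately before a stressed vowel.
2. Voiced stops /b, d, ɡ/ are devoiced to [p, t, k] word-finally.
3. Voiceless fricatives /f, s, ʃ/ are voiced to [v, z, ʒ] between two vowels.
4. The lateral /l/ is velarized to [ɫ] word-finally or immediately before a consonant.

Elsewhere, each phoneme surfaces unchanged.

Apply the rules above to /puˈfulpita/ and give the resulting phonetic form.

/p/ (word-initial): rule 1 targets it, but not immediately before a stressed vowel → unchanged [p].
/u/ — not in any rule's target class → [u].
/f/ meets the environment for rule 3 (between two vowels) → [v].
/u/ — not in any rule's target class → [u].
Rule 4 applies to /l/ (between /u/ and /p/: word-finally or immediately before a consonant) → [ɫ].
/p/ (between /l/ and /i/) is in the target of rule 1 but the environment (immediately before a stressed vowel) is not met → [p].
/i/ (between /p/ and /t/) is unaffected → [i].
/t/ — between /i/ and /a/; rule 1 does not apply here → [t].
/a/ (word-final) is unaffected → [a].

[puˈvuɫpita]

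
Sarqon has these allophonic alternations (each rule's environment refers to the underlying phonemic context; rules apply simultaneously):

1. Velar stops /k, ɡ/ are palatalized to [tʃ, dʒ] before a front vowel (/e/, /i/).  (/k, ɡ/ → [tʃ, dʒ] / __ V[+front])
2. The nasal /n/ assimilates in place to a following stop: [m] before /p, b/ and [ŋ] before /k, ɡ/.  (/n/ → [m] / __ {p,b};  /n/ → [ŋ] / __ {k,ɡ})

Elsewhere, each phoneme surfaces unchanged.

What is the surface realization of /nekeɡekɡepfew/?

/n/ (word-initial) is in the target of rule 2 but the environment (before a labial or velar stop) is not met → [n].
/e/ (between /n/ and /k/): no rule targets it → [e].
Rule 1 applies to /k/ (between /e/ and /e/: before a front vowel) → [tʃ].
/e/ (between /k/ and /ɡ/) is unaffected → [e].
/ɡ/ — between /e/ and /e/, before a front vowel — surfaces as [dʒ] (rule 1).
/e/ — not in any rule's target class → [e].
/k/ (between /e/ and /ɡ/) fails the environment for rule 1, so it stays [k].
/ɡ/ (between /k/ and /e/) occurs before a front vowel → [dʒ] by rule 1.
/e/ (between /ɡ/ and /p/) is unaffected → [e].
/p/ (between /e/ and /f/) is unaffected → [p].
/f/ stays [f].
/e/ stays [e].
/w/ stays [w].

[netʃedʒekdʒepfew]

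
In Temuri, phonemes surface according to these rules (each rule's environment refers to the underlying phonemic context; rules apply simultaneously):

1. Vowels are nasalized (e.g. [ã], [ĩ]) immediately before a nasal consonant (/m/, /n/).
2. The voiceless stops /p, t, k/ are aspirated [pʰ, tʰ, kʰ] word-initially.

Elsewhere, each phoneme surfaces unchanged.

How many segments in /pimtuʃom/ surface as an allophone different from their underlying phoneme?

Segments that undergo a rule: /p/ → [pʰ] (rule 2); /i/ → [ĩ] (rule 1); /o/ → [õ] (rule 1).
All other segments surface unchanged.

3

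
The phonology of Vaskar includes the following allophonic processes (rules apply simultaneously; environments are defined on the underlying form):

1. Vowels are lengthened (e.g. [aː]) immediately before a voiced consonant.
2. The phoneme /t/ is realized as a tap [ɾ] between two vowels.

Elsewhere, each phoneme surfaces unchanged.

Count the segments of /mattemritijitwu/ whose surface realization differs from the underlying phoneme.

3

Segments that undergo a rule: /e/ → [eː] (rule 1); /t/ → [ɾ] (rule 2); /i/ → [iː] (rule 1).
All other segments surface unchanged.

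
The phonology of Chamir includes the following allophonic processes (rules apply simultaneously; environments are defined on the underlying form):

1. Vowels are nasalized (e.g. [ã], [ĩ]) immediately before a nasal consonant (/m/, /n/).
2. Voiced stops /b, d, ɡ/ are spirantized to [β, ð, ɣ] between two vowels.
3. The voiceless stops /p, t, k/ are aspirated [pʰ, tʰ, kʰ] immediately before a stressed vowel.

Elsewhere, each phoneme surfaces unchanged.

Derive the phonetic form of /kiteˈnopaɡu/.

[kitẽˈnopaɣu]

/k/ (word-initial): rule 3 targets it, but not immediately before a stressed vowel → unchanged [k].
/i/ (between /k/ and /t/) is in the target of rule 1 but the environment (before a nasal consonant) is not met → [i].
/t/ (between /i/ and /e/) is in the target of rule 3 but the environment (immediately before a stressed vowel) is not met → [t].
/e/ meets the environment for rule 1 (before a nasal consonant) → [ẽ].
/n/ (between /e/ and /o/): no rule targets it → [n].
/o/ (between /n/ and /p/) is in the target of rule 1 but the environment (before a nasal consonant) is not met → [o].
/p/ — between /o/ and /a/; rule 3 does not apply here → [p].
/a/ (between /p/ and /ɡ/): rule 1 targets it, but not before a nasal consonant → unchanged [a].
/ɡ/ — between /a/ and /u/, between two vowels — surfaces as [ɣ] (rule 2).
/u/ (word-final): rule 1 targets it, but not before a nasal consonant → unchanged [u].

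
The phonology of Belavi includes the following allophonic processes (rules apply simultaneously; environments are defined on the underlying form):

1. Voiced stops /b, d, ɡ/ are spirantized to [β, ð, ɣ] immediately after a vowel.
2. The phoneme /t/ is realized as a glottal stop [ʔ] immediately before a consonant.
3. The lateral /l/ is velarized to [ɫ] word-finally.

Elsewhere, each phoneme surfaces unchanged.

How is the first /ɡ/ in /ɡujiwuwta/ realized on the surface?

[ɡ]

/ɡ/ — word-initial; rule 1 does not apply here → [ɡ].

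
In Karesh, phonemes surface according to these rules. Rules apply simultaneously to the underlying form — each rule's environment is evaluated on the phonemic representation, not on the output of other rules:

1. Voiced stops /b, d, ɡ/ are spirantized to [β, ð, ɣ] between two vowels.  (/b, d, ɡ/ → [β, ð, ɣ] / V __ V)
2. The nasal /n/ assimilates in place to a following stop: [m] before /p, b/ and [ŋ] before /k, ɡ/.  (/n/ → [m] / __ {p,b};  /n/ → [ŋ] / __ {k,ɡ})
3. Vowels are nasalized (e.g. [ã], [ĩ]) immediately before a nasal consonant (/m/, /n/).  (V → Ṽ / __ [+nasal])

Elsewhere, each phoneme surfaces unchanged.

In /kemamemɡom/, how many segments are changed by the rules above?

4

Segments that undergo a rule: /e/ → [ẽ] (rule 3); /a/ → [ã] (rule 3); /e/ → [ẽ] (rule 3); /o/ → [õ] (rule 3).
All other segments surface unchanged.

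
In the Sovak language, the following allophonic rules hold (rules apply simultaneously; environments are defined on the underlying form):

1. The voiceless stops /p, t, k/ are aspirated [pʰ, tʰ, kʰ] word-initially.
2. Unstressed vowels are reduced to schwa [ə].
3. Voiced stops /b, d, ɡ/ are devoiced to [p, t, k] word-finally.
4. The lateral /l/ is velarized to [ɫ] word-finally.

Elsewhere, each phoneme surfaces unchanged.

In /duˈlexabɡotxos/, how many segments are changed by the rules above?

Segments that undergo a rule: /u/ → [ə] (rule 2); /a/ → [ə] (rule 2); /o/ → [ə] (rule 2); /o/ → [ə] (rule 2).
All other segments surface unchanged.

4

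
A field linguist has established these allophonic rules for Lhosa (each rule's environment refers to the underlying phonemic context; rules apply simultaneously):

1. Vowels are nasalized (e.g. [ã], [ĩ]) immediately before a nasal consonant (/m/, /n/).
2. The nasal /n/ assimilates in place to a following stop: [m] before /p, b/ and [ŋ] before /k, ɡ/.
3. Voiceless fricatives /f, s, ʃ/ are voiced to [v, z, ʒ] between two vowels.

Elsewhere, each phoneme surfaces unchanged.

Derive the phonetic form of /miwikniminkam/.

[miwiknĩmĩŋkãm]

/m/ stays [m].
/i/ (between /m/ and /w/): rule 1 targets it, but not before a nasal consonant → unchanged [i].
/w/ (between /i/ and /i/) is unaffected → [w].
/i/ (between /w/ and /k/) is in the target of rule 1 but the environment (before a nasal consonant) is not met → [i].
/k/ (between /i/ and /n/): no rule targets it → [k].
/n/ (between /k/ and /i/) is in the target of rule 2 but the environment (before a labial or velar stop) is not met → [n].
/i/ (between /n/ and /m/) occurs before a nasal consonant → [ĩ] by rule 1.
/m/ (between /i/ and /i/): no rule targets it → [m].
/i/ meets the environment for rule 1 (before a nasal consonant) → [ĩ].
/n/ meets the environment for rule 2 (before a labial or velar stop) → [ŋ].
/k/ (between /n/ and /a/) is unaffected → [k].
Rule 1 applies to /a/ (between /k/ and /m/: before a nasal consonant) → [ã].
/m/ (word-final) is unaffected → [m].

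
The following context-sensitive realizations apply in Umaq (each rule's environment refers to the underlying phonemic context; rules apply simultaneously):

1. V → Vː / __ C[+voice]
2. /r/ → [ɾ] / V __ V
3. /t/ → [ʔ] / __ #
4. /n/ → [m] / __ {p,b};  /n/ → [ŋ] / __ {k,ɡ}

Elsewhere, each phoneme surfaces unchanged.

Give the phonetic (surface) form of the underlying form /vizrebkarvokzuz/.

/v/ (word-initial) is unaffected → [v].
/i/ (between /v/ and /z/) occurs before a voiced consonant → [iː] by rule 1.
/z/ (between /i/ and /r/) is unaffected → [z].
/r/ (between /z/ and /e/): rule 2 targets it, but not between two vowels → unchanged [r].
/e/ — between /r/ and /b/, before a voiced consonant — surfaces as [eː] (rule 1).
/b/ (between /e/ and /k/) is unaffected → [b].
/k/ stays [k].
/a/ (between /k/ and /r/) occurs before a voiced consonant → [aː] by rule 1.
/r/ (between /a/ and /v/): rule 2 targets it, but not between two vowels → unchanged [r].
/v/ (between /r/ and /o/) is unaffected → [v].
/o/ (between /v/ and /k/) fails the environment for rule 1, so it stays [o].
/k/ (between /o/ and /z/): no rule targets it → [k].
/z/ — not in any rule's target class → [z].
/u/ meets the environment for rule 1 (before a voiced consonant) → [uː].
/z/ (word-final): no rule targets it → [z].

[viːzreːbkaːrvokzuːz]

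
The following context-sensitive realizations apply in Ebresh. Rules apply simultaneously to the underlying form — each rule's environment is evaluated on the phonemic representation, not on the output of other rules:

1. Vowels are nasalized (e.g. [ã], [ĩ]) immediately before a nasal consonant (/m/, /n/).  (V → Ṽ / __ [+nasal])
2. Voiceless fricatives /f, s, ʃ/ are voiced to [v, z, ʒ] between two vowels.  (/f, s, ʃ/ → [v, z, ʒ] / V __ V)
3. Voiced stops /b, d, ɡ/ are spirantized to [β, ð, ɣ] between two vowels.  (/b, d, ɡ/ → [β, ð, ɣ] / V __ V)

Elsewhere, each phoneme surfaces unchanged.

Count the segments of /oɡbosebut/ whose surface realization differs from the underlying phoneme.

Segments that undergo a rule: /s/ → [z] (rule 2); /b/ → [β] (rule 3).
All other segments surface unchanged.

2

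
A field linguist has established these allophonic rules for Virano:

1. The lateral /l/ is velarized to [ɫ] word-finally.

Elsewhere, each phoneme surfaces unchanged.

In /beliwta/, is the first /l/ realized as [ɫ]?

No

/l/ (between /e/ and /i/) is in the target of rule 1 but the environment (word-finally) is not met → [l].
The actual realization is [l], not [ɫ].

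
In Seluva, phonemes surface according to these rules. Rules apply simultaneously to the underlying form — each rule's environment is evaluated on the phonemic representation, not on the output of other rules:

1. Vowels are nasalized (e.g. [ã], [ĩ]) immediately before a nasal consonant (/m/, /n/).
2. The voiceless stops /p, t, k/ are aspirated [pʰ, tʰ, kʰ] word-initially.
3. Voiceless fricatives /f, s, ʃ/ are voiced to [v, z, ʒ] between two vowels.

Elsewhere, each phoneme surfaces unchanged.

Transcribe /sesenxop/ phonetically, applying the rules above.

[sezẽnxop]

/s/ — word-initial; rule 3 does not apply here → [s].
/e/ — between /s/ and /s/; rule 1 does not apply here → [e].
Rule 3 applies to /s/ (between /e/ and /e/: between two vowels) → [z].
/e/ — between /s/ and /n/, before a nasal consonant — surfaces as [ẽ] (rule 1).
/n/ (between /e/ and /x/) is unaffected → [n].
/x/ stays [x].
/o/ — between /x/ and /p/; rule 1 does not apply here → [o].
/p/ (word-final) fails the environment for rule 2, so it stays [p].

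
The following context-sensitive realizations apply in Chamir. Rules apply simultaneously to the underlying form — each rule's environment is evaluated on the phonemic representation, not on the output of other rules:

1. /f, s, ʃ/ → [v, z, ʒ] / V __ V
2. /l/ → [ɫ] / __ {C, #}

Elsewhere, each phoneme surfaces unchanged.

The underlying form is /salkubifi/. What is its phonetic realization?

/s/ (word-initial) is in the target of rule 1 but the environment (between two vowels) is not met → [s].
/a/ — not in any rule's target class → [a].
/l/ (between /a/ and /k/) occurs word-finally or immediately before a consonant → [ɫ] by rule 2.
/k/ — not in any rule's target class → [k].
/u/ (between /k/ and /b/): no rule targets it → [u].
/b/ stays [b].
/i/ stays [i].
Rule 1 applies to /f/ (between /i/ and /i/: between two vowels) → [v].
/i/ (word-final) is unaffected → [i].

[saɫkubivi]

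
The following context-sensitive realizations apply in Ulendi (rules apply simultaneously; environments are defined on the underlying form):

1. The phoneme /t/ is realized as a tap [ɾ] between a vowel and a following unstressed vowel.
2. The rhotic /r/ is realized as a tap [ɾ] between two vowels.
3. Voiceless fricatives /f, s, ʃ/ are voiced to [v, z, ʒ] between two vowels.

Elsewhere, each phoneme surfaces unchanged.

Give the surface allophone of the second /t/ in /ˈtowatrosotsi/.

/t/ (between /a/ and /r/) fails the environment for rule 1, so it stays [t].

[t]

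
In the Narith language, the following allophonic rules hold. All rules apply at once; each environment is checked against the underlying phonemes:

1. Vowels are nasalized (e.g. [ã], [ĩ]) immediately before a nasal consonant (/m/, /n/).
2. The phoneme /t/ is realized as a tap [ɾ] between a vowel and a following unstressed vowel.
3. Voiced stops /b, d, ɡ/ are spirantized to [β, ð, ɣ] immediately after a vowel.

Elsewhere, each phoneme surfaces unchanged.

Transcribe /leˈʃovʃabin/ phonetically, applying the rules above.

[leˈʃovʃaβĩn]

/l/ (word-initial): no rule targets it → [l].
/e/ (between /l/ and /ʃ/): rule 1 targets it, but not before a nasal consonant → unchanged [e].
/ʃ/ (between /e/ and /o/): no rule targets it → [ʃ].
/o/ — between /ʃ/ and /v/; rule 1 does not apply here → [o].
/v/ stays [v].
/ʃ/ stays [ʃ].
/a/ (between /ʃ/ and /b/) is in the target of rule 1 but the environment (before a nasal consonant) is not met → [a].
/b/ meets the environment for rule 3 (immediately after a vowel) → [β].
/i/ (between /b/ and /n/) occurs before a nasal consonant → [ĩ] by rule 1.
/n/ (word-final): no rule targets it → [n].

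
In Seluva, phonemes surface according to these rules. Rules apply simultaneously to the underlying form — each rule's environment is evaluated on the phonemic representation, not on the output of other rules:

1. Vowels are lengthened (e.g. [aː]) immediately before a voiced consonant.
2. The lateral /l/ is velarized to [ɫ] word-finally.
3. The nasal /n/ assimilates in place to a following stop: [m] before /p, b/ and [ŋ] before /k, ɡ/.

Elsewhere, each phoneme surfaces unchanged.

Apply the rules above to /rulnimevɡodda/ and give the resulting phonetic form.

[ruːlniːmeːvɡoːdda]

/r/ — not in any rule's target class → [r].
/u/ (between /r/ and /l/): before a voiced consonant, so rule 1 applies → [uː].
/l/ (between /u/ and /n/) is in the target of rule 2 but the environment (word-finally) is not met → [l].
/n/ (between /l/ and /i/): rule 3 targets it, but not before a labial or velar stop → unchanged [n].
/i/ meets the environment for rule 1 (before a voiced consonant) → [iː].
/m/ (between /i/ and /e/): no rule targets it → [m].
/e/ meets the environment for rule 1 (before a voiced consonant) → [eː].
/v/ (between /e/ and /ɡ/): no rule targets it → [v].
/ɡ/ stays [ɡ].
Rule 1 applies to /o/ (between /ɡ/ and /d/: before a voiced consonant) → [oː].
/d/ — not in any rule's target class → [d].
/d/ (between /d/ and /a/): no rule targets it → [d].
/a/ (word-final) fails the environment for rule 1, so it stays [a].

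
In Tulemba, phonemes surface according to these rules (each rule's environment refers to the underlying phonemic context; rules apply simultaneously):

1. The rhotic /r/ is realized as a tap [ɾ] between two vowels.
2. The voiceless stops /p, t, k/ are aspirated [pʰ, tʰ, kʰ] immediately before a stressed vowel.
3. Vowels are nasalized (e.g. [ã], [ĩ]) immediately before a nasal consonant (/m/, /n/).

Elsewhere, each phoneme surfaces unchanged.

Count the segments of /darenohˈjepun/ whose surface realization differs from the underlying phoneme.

Segments that undergo a rule: /r/ → [ɾ] (rule 1); /e/ → [ẽ] (rule 3); /u/ → [ũ] (rule 3).
All other segments surface unchanged.

3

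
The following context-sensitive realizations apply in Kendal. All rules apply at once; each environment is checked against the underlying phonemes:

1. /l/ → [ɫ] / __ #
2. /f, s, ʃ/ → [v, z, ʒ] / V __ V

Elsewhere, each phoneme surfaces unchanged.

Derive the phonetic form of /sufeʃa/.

/s/ (word-initial): rule 2 targets it, but not between two vowels → unchanged [s].
/u/ (between /s/ and /f/) is unaffected → [u].
/f/ — between /u/ and /e/, between two vowels — surfaces as [v] (rule 2).
/e/ — not in any rule's target class → [e].
/ʃ/ — between /e/ and /a/, between two vowels — surfaces as [ʒ] (rule 2).
/a/ (word-final) is unaffected → [a].

[suveʒa]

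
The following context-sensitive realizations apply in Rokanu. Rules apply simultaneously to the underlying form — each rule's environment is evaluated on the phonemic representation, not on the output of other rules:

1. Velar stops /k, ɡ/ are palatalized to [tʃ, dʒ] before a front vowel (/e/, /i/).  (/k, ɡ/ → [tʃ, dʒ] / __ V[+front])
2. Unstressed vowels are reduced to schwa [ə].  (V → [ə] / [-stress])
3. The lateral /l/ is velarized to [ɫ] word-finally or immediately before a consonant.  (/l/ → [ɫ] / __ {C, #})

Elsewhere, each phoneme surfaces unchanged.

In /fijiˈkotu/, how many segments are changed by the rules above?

Segments that undergo a rule: /i/ → [ə] (rule 2); /i/ → [ə] (rule 2); /u/ → [ə] (rule 2).
All other segments surface unchanged.

3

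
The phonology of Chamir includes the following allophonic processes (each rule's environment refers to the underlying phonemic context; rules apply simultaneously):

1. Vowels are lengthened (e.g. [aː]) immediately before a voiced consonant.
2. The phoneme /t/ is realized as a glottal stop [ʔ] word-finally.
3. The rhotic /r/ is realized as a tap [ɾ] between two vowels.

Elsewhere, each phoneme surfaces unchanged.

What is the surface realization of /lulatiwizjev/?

[luːlatiːwiːzjeːv]

/l/ (word-initial) is unaffected → [l].
/u/ meets the environment for rule 1 (before a voiced consonant) → [uː].
/l/ (between /u/ and /a/): no rule targets it → [l].
/a/ (between /l/ and /t/): rule 1 targets it, but not before a voiced consonant → unchanged [a].
/t/ (between /a/ and /i/): rule 2 targets it, but not word-finally → unchanged [t].
/i/ (between /t/ and /w/) occurs before a voiced consonant → [iː] by rule 1.
/w/ (between /i/ and /i/) is unaffected → [w].
/i/ meets the environment for rule 1 (before a voiced consonant) → [iː].
/z/ (between /i/ and /j/) is unaffected → [z].
/j/ — not in any rule's target class → [j].
Rule 1 applies to /e/ (between /j/ and /v/: before a voiced consonant) → [eː].
/v/ stays [v].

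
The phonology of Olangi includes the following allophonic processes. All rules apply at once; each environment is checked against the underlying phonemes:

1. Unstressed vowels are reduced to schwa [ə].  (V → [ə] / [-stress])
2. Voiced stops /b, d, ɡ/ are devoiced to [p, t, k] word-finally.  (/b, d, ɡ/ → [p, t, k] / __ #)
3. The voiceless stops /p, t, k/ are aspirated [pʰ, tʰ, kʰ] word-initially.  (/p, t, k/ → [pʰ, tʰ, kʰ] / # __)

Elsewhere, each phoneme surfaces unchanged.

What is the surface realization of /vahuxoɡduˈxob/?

[vəhəxəɡdəˈxop]

/v/ — not in any rule's target class → [v].
Rule 1 applies to /a/ (between /v/ and /h/: in an unstressed syllable) → [ə].
/h/ (between /a/ and /u/) is unaffected → [h].
/u/ meets the environment for rule 1 (in an unstressed syllable) → [ə].
/x/ — not in any rule's target class → [x].
Rule 1 applies to /o/ (between /x/ and /ɡ/: in an unstressed syllable) → [ə].
/ɡ/ — between /o/ and /d/; rule 2 does not apply here → [ɡ].
/d/ (between /ɡ/ and /u/): rule 2 targets it, but not word-finally → unchanged [d].
/u/ meets the environment for rule 1 (in an unstressed syllable) → [ə].
/x/ — not in any rule's target class → [x].
/o/ (between /x/ and /b/): rule 1 targets it, but not in an unstressed syllable → unchanged [o].
/b/ meets the environment for rule 2 (word-finally) → [p].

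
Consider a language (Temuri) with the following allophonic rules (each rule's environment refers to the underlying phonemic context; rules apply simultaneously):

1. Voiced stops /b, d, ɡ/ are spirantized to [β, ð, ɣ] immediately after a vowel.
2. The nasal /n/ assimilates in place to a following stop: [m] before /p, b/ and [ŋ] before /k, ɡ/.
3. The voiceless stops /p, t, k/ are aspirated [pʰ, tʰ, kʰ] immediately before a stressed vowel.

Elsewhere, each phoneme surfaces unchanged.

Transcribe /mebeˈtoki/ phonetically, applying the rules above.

[meβeˈtʰoki]

/m/ (word-initial): no rule targets it → [m].
/e/ stays [e].
/b/ (between /e/ and /e/): immediately after a vowel, so rule 1 applies → [β].
/e/ — not in any rule's target class → [e].
/t/ meets the environment for rule 3 (immediately before a stressed vowel) → [tʰ].
/o/ — not in any rule's target class → [o].
/k/ — between /o/ and /i/; rule 3 does not apply here → [k].
/i/ (word-final): no rule targets it → [i].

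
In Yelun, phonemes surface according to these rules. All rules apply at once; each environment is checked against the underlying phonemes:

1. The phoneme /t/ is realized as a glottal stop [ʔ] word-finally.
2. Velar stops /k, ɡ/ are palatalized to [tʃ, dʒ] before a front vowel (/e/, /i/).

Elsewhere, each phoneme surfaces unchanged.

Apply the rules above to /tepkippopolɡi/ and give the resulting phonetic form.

/t/ (word-initial) is in the target of rule 1 but the environment (word-finally) is not met → [t].
/e/ (between /t/ and /p/): no rule targets it → [e].
/p/ (between /e/ and /k/): no rule targets it → [p].
/k/ (between /p/ and /i/): before a front vowel, so rule 2 applies → [tʃ].
/i/ stays [i].
/p/ — not in any rule's target class → [p].
/p/ stays [p].
/o/ (between /p/ and /p/) is unaffected → [o].
/p/ — not in any rule's target class → [p].
/o/ (between /p/ and /l/) is unaffected → [o].
/l/ — not in any rule's target class → [l].
/ɡ/ (between /l/ and /i/) occurs before a front vowel → [dʒ] by rule 2.
/i/ stays [i].

[teptʃippopoldʒi]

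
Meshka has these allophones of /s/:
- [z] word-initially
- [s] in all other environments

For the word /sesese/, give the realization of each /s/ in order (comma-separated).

Occurrence 1 (position 1): word-initially → [z].
Occurrence 2 (position 3): no conditioning environment matches → elsewhere allophone [s].
Occurrence 3 (position 5): no conditioning environment matches → elsewhere allophone [s].

[z], [s], [s]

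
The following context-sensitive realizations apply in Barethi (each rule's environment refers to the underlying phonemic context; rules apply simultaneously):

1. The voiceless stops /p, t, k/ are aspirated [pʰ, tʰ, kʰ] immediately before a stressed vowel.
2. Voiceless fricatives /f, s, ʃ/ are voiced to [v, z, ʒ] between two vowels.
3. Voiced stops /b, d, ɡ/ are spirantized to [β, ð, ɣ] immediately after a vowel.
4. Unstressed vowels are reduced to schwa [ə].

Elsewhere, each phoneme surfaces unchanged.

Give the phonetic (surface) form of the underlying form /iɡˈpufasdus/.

Rule 4 applies to /i/ (word-initial: in an unstressed syllable) → [ə].
/ɡ/ (between /i/ and /p/) occurs immediately after a vowel → [ɣ] by rule 3.
/p/ — between /ɡ/ and /u/, immediately before a stressed vowel — surfaces as [pʰ] (rule 1).
/u/ — between /p/ and /f/; rule 4 does not apply here → [u].
/f/ (between /u/ and /a/): between two vowels, so rule 2 applies → [v].
/a/ (between /f/ and /s/): in an unstressed syllable, so rule 4 applies → [ə].
/s/ (between /a/ and /d/) fails the environment for rule 2, so it stays [s].
/d/ — between /s/ and /u/; rule 3 does not apply here → [d].
/u/ — between /d/ and /s/, in an unstressed syllable — surfaces as [ə] (rule 4).
/s/ — word-final; rule 2 does not apply here → [s].

[əɣˈpʰuvəsdəs]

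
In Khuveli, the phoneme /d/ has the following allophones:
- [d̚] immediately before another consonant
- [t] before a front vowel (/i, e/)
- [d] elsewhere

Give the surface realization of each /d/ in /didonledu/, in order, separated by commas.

Occurrence 1 (position 1): before a front vowel (/i, e/) → [t].
Occurrence 2 (position 3): no conditioning environment matches → elsewhere allophone [d].
Occurrence 3 (position 8): no conditioning environment matches → elsewhere allophone [d].

[t], [d], [d]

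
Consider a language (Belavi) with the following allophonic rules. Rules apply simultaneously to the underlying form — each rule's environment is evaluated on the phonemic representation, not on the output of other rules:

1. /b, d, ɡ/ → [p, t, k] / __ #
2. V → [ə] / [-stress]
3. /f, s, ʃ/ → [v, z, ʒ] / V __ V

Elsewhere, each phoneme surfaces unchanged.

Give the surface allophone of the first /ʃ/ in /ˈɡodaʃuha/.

Rule 3 applies to /ʃ/ (between /a/ and /u/: between two vowels) → [ʒ].

[ʒ]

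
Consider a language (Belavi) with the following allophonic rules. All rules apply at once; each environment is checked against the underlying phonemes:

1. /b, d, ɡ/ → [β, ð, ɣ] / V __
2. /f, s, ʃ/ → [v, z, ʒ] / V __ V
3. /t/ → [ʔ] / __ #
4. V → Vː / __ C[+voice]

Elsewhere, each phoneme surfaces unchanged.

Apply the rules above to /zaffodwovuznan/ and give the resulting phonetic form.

/a/ (between /z/ and /f/) fails the environment for rule 4, so it stays [a].
/f/ — between /a/ and /f/; rule 2 does not apply here → [f].
/f/ (between /f/ and /o/) is in the target of rule 2 but the environment (between two vowels) is not met → [f].
/o/ meets the environment for rule 4 (before a voiced consonant) → [oː].
/d/ meets the environment for rule 1 (immediately after a vowel) → [ð].
/o/ (between /w/ and /v/) occurs before a voiced consonant → [oː] by rule 4.
Rule 4 applies to /u/ (between /v/ and /z/: before a voiced consonant) → [uː].
/a/ (between /n/ and /n/): before a voiced consonant, so rule 4 applies → [aː].

[zaffoːðwoːvuːznaːn]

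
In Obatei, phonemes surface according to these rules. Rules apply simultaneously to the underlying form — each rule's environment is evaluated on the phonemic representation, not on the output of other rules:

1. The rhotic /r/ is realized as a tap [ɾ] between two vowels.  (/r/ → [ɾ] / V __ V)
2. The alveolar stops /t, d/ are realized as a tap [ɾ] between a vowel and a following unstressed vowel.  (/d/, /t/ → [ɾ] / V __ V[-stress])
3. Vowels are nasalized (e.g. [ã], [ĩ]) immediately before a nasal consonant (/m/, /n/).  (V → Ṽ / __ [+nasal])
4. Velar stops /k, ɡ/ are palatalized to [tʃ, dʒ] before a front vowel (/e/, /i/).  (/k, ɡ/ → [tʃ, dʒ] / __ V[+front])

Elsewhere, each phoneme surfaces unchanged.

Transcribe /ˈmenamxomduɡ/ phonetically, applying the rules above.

[ˈmẽnãmxõmduɡ]

/m/ (word-initial) is unaffected → [m].
Rule 3 applies to /e/ (between /m/ and /n/: before a nasal consonant) → [ẽ].
/n/ (between /e/ and /a/): no rule targets it → [n].
/a/ (between /n/ and /m/) occurs before a nasal consonant → [ã] by rule 3.
/m/ stays [m].
/x/ (between /m/ and /o/): no rule targets it → [x].
/o/ — between /x/ and /m/, before a nasal consonant — surfaces as [õ] (rule 3).
/m/ stays [m].
/d/ (between /m/ and /u/): rule 2 targets it, but not between a vowel and a following unstressed vowel → unchanged [d].
/u/ — between /d/ and /ɡ/; rule 3 does not apply here → [u].
/ɡ/ — word-final; rule 4 does not apply here → [ɡ].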